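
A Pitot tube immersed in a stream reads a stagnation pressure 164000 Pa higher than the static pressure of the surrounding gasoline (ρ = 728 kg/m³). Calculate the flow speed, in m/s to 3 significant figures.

Bernoulli between the free stream and the stagnation point: ½ρv² = P_stag − P_static.
v = √(2ΔP/ρ) = √(2·164000/728) = 21.2 m/s.

21.2 m/s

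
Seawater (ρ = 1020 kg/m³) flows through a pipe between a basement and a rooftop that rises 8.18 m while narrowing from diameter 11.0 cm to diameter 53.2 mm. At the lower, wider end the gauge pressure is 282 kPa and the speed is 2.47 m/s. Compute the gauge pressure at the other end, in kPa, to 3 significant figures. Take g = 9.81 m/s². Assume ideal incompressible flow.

Mass conservation (A₁v₁ = A₂v₂) gives v₂ = 2.47 × 95.0/22.2 = 10.6 m/s.
Bernoulli: P₁ + ½ρv₁² + ρg h₁ = P₂ + ½ρv₂² + ρg h₂, so P₂ = P₁ + ½ρ(v₁² − v₂²) − ρg(h₂ − h₁).
P₂ = 282000 + ½·1020·(2.47² − 10.6²) − 1020·9.81·(+8.18) = 282000 + (-53800) − (81900) = 146000 Pa.

P₂ = 146 kPa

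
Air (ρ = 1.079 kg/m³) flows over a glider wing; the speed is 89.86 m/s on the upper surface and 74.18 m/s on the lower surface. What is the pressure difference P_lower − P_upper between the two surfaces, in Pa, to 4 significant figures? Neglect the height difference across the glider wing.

With negligible Δh, P + ½ρv² is constant, so P_low − P_up = ½ρ(v_up² − v_low²).
ΔP = ½·1.079·(89.86² − 74.18²) = 1388 Pa.

ΔP ≈ 1388 Pa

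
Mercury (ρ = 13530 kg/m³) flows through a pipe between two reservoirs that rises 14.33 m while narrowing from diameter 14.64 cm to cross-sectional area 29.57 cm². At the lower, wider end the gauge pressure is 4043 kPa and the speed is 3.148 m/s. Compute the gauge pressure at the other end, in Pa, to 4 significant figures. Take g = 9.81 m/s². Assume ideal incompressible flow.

35440 Pa

The volume flow rate is constant, so v₂ = (A₁/A₂)v₁ = (168.3/29.57)·3.148 = 17.92 m/s.
Applying Bernoulli between the two ends and solving for P₂: P₂ = P₁ + ½ρ(v₁² − v₂²) − ρgΔh.
P₂ = 4043000 + ½·13530·(3.148² − 17.92²) − 13530·9.81·(+14.33) = 4043000 + (-2106000) − (1902000) = 35440 Pa.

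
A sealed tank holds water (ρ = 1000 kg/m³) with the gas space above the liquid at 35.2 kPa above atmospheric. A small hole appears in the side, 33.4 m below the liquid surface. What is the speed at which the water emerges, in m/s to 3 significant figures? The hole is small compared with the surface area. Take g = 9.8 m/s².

v = 26.9 m/s

Take point 1 at the surface (v₁ ≈ 0) and point 2 at the hole (at atmospheric pressure). Bernoulli: P₁ + ρg h = P_atm + ½ρv₂².
With P₁ − P_atm = 35200 Pa, v₂ = √(2gh + 2ΔP/ρ) = √(2·9.8·33.4 + 2·35200/1000) = 26.9 m/s.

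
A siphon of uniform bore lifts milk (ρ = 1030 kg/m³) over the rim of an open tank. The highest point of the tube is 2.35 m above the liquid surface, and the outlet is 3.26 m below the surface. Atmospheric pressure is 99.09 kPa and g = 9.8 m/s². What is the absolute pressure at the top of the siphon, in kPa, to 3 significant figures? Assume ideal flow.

The outlet speed comes from Torricelli: v = √(2g·3.26) = 7.99 m/s.
Continuity keeps v the same throughout the tube; from surface to crest, P_atm + 0 = P_top + ½ρv² + ρg·h_top.
P_top = 99090 − ½·1030·7.99² − 1030·9.8·2.35 = 42500 Pa.

P_top = 42.5 kPa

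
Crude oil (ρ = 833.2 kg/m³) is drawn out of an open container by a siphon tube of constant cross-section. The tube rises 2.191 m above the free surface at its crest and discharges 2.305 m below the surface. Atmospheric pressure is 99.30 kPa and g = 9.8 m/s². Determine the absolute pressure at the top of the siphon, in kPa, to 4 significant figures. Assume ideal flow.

Bernoulli surface→outlet gives ½v² = g·h_out, so v = √(2·9.8·2.305) = 6.721 m/s.
With constant cross-section the crest speed equals v; applying Bernoulli from the surface up to the crest, P_top = P_atm − ½ρv² − ρg·h_top.
P_top = 99300 − ½·833.2·6.721² − 833.2·9.8·2.191 = 62590 Pa.

62.59 kPa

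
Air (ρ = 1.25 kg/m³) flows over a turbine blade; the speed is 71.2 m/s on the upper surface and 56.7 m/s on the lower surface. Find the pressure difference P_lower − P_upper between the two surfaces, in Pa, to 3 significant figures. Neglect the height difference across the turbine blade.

The pressure is lower where the speed is higher: ΔP = ½ρ(v_up² − v_low²).
ΔP = ½·1.25·(71.2² − 56.7²) = 1160 Pa.

ΔP ≈ 1160 Pa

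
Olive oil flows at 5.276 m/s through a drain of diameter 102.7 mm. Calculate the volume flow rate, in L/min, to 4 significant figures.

Q = A·v = 0.008284 m² × 5.276 m/s = 0.04371 m³/s.
Converting: 0.04371 m³/s × 60000 = 2622 L/min.

Q ≈ 2622 L/min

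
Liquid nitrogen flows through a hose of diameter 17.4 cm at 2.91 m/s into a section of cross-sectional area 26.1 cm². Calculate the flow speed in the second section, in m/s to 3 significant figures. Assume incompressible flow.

The volume flow rate is constant, so v₂ = (A₁/A₂)v₁ = (238/26.1)·2.91 = 26.5 m/s.

v₂ ≈ 26.5 m/s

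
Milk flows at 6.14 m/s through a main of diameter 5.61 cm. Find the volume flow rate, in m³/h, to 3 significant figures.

Q = A·v = 0.00247 m² × 6.14 m/s = 0.0152 m³/s.
Converting: 0.0152 m³/s × 3600 = 54.6 m³/h.

54.6 m³/h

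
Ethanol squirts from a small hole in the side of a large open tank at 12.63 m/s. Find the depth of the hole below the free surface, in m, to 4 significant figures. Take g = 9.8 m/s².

Inverting v = √(2gh) gives h = v² / 2g.
h = 12.63²/(2·9.8) = 159.5/19.60 = 8.139 m.

8.139 m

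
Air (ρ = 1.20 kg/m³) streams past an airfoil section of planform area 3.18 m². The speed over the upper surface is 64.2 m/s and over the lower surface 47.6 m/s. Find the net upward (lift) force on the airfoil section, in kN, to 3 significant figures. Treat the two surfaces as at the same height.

F ≈ 3.54 kN

From P + ½ρv² = const at equal height, P_low − P_up = ½ρ(v_up² − v_low²).
ΔP = ½·1.20·(64.2² − 47.6²) = 1110 Pa.
Lift = ΔP · A = 1110 × 3.18 = 3540 N.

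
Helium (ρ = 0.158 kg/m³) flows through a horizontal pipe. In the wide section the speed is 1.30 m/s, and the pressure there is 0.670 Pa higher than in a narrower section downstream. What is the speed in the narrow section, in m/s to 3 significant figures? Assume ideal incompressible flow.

Horizontal Bernoulli: P₁ + ½ρv₁² = P₂ + ½ρv₂², so v₂² = v₁² + 2(P₁ − P₂)/ρ.
v₂ = √(1.30² + 2·0.670/0.158) = √(1.69 + 8.48) = 3.19 m/s.

3.19 m/s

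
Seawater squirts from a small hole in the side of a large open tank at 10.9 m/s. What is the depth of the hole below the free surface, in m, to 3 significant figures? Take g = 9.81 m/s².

6.06 m

Torricelli: v = √(2gh), so h = v²/(2g).
h = 10.9²/(2·9.81) = 119/19.62 = 6.06 m.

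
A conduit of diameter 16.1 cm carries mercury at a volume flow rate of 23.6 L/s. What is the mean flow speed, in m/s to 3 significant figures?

Q = 23.6 L/s = 0.0236 m³/s.
v = Q/A = 0.0236 / 0.0204 = 1.16 m/s.

v ≈ 1.16 m/s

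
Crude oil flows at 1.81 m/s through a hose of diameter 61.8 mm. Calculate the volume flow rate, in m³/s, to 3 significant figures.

0.00543 m³/s

Q = A·v = 0.00300 m² × 1.81 m/s = 0.00543 m³/s.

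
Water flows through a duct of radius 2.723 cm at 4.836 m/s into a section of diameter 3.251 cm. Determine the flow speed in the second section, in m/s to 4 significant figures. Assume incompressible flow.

13.57 m/s

The volume flow rate is constant, so v₂ = (A₁/A₂)v₁ = (23.29/8.301)·4.836 = 13.57 m/s.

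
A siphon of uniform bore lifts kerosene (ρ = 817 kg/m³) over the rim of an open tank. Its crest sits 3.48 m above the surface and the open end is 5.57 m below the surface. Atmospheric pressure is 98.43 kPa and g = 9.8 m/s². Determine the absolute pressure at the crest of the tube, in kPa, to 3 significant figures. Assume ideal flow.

Bernoulli surface→outlet gives ½v² = g·h_out, so v = √(2·9.8·5.57) = 10.4 m/s.
Continuity keeps v the same throughout the tube; from surface to crest, P_atm + 0 = P_top + ½ρv² + ρg·h_top.
P_top = 98430 − ½·817·10.4² − 817·9.8·3.48 = 26000 Pa.

P_top ≈ 26.0 kPa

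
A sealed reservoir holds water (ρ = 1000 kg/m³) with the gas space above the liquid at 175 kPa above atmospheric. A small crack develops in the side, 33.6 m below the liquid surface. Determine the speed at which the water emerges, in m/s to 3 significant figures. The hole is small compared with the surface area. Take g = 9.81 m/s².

31.8 m/s

Take point 1 at the surface (v₁ ≈ 0) and point 2 at the hole (at atmospheric pressure). Bernoulli: P₁ + ρg h = P_atm + ½ρv₂².
With P₁ − P_atm = 175000 Pa, v₂ = √(2gh + 2ΔP/ρ) = √(2·9.81·33.6 + 2·175000/1000) = 31.8 m/s.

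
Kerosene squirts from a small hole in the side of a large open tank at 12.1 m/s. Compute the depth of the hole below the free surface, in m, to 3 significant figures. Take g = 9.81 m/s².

Torricelli: v = √(2gh), so h = v²/(2g).
h = 12.1²/(2·9.81) = 146/19.62 = 7.46 m.

h ≈ 7.46 m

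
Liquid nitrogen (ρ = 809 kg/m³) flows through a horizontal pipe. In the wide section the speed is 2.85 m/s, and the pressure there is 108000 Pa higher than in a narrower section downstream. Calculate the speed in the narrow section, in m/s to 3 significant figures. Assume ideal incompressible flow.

16.6 m/s

With h₁ = h₂, rearranging Bernoulli gives v₂ = √(v₁² + 2ΔP/ρ).
v₂ = √(2.85² + 2·108000/809) = √(8.12 + 267) = 16.6 m/s.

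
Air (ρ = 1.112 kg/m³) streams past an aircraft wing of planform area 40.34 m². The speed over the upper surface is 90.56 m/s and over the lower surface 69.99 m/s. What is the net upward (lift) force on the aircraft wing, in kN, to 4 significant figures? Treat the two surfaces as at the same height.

From P + ½ρv² = const at equal height, P_low − P_up = ½ρ(v_up² − v_low²).
ΔP = ½·1.112·(90.56² − 69.99²) = 1836 Pa.
Lift = ΔP · A = 1836 × 40.34 = 74070 N.

74.07 kN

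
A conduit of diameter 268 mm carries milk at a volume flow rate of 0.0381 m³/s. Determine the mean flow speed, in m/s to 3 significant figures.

v = 0.675 m/s

Q = 0.0381 m³/s = 0.0381 m³/s.
v = Q/A = 0.0381 / 0.0564 = 0.675 m/s.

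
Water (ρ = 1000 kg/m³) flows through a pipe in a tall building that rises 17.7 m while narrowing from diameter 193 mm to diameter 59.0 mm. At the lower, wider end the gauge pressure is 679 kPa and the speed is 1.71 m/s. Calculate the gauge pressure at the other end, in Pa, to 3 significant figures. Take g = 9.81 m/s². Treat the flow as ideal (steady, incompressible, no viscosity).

The volume flow rate is constant, so v₂ = (A₁/A₂)v₁ = (293/27.3)·1.71 = 18.3 m/s.
Applying Bernoulli between the two ends and solving for P₂: P₂ = P₁ + ½ρ(v₁² − v₂²) − ρgΔh.
P₂ = 679000 + ½·1000·(1.71² − 18.3²) − 1000·9.81·(+17.7) = 679000 + (-166000) − (174000) = 339000 Pa.

P₂ ≈ 339000 Pa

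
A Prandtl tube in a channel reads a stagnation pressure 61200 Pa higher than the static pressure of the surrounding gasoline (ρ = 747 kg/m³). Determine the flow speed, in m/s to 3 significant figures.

At the stagnation point the flow is brought to rest, so Bernoulli gives P_stag − P_static = ½ρv².
v = √(2ΔP/ρ) = √(2·61200/747) = 12.8 m/s.

v = 12.8 m/s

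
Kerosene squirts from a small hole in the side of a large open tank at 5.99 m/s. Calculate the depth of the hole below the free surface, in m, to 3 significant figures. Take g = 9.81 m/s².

1.83 m

Torricelli: v = √(2gh), so h = v²/(2g).
h = 5.99²/(2·9.81) = 35.9/19.62 = 1.83 m.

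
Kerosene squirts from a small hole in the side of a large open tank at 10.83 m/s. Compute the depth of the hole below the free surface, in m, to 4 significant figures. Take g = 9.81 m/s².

h ≈ 5.978 m

For a small hole in a large open tank, ½v² = gh, giving h = v²/(2g).
h = 10.83²/(2·9.81) = 117.3/19.62 = 5.978 m.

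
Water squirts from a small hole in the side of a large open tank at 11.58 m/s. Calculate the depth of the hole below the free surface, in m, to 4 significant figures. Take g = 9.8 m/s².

For a small hole in a large open tank, ½v² = gh, giving h = v²/(2g).
h = 11.58²/(2·9.8) = 134.1/19.60 = 6.842 m.

h = 6.842 m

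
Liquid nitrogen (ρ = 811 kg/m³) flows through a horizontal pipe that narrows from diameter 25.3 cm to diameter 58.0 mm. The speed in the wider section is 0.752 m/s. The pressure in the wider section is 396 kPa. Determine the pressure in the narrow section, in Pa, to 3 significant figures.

P₂ ≈ 313000 Pa

Mass conservation (A₁v₁ = A₂v₂) gives v₂ = 0.752 × 503/26.4 = 14.3 m/s.
Along the horizontal streamline, P + ½ρv² is constant.
P₂ = P₁ − ½ρ(v₂² − v₁²) = 396000 − ½·811·(14.3² − 0.752²) = 396000 − 82800 = 313000 Pa.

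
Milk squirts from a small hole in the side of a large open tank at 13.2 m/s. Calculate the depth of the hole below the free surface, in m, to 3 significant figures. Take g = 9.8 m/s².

8.89 m

Inverting v = √(2gh) gives h = v² / 2g.
h = 13.2²/(2·9.8) = 174/19.60 = 8.89 m.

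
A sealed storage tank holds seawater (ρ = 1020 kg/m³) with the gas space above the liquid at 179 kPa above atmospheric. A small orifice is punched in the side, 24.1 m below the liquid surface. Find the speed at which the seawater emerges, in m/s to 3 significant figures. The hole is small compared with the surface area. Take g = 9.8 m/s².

28.7 m/s

Take point 1 at the surface (v₁ ≈ 0) and point 2 at the hole (at atmospheric pressure). Bernoulli: P₁ + ρg h = P_atm + ½ρv₂².
With P₁ − P_atm = 179000 Pa, v₂ = √(2gh + 2ΔP/ρ) = √(2·9.8·24.1 + 2·179000/1020) = 28.7 m/s.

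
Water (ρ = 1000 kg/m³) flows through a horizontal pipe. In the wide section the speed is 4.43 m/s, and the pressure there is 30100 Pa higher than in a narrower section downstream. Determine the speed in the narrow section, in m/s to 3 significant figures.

Along the level pipe P + ½ρv² is conserved, hence v₂² = v₁² + 2(P₁ − P₂)/ρ.
v₂ = √(4.43² + 2·30100/1000) = √(19.6 + 60.2) = 8.93 m/s.

v₂ = 8.93 m/s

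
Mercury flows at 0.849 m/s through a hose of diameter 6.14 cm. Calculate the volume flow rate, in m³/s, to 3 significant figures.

0.00251 m³/s

Q = A·v = 0.00296 m² × 0.849 m/s = 0.00251 m³/s.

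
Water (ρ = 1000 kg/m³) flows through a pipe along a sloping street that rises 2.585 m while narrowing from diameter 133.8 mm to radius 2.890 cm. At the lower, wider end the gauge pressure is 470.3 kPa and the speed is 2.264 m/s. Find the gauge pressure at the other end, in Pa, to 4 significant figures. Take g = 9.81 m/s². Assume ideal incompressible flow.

P₂ = 373900 Pa

Mass conservation (A₁v₁ = A₂v₂) gives v₂ = 2.264 × 140.6/26.24 = 12.13 m/s.
Energy conservation along the streamline gives P₂ = P₁ − ½ρ(v₂² − v₁²) − ρg(h₂ − h₁).
P₂ = 470300 + ½·1000·(2.264² − 12.13²) − 1000·9.81·(+2.585) = 470300 + (-71030) − (25360) = 373900 Pa.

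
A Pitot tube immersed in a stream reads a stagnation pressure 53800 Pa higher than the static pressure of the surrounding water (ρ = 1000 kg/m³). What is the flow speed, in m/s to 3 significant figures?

v ≈ 10.4 m/s

At the stagnation point the flow is brought to rest, so Bernoulli gives P_stag − P_static = ½ρv².
v = √(2ΔP/ρ) = √(2·53800/1000) = 10.4 m/s.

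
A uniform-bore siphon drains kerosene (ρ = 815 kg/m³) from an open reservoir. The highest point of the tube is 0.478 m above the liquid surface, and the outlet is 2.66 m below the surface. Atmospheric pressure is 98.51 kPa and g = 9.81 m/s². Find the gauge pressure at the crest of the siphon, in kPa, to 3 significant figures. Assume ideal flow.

P_gauge = -25.1 kPa

Bernoulli surface→outlet gives ½v² = g·h_out, so v = √(2·9.81·2.66) = 7.22 m/s.
With constant cross-section the crest speed equals v; applying Bernoulli from the surface up to the crest, P_top = P_atm − ½ρv² − ρg·h_top.
P_top = 98510 − ½·815·7.22² − 815·9.81·0.478 = 73400 Pa. So P_gauge = P_top − P_atm = -25100 Pa.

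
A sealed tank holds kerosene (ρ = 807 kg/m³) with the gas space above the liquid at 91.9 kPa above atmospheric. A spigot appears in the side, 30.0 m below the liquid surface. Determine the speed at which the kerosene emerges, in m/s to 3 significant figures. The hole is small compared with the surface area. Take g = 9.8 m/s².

Take point 1 at the surface (v₁ ≈ 0) and point 2 at the hole (at atmospheric pressure). Bernoulli: P₁ + ρg h = P_atm + ½ρv₂².
With P₁ − P_atm = 91900 Pa, v₂ = √(2gh + 2ΔP/ρ) = √(2·9.8·30.0 + 2·91900/807) = 28.6 m/s.

v ≈ 28.6 m/s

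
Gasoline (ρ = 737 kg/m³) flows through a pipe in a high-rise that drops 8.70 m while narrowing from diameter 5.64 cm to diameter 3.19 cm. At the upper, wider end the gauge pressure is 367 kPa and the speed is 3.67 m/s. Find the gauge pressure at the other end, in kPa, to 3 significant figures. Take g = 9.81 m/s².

386 kPa

Mass conservation (A₁v₁ = A₂v₂) gives v₂ = 3.67 × 25.0/7.99 = 11.5 m/s.
Energy conservation along the streamline gives P₂ = P₁ − ½ρ(v₂² − v₁²) − ρg(h₂ − h₁).
P₂ = 367000 + ½·737·(3.67² − 11.5²) − 737·9.81·(−8.70) = 367000 + (-43500) − (-62900) = 386000 Pa.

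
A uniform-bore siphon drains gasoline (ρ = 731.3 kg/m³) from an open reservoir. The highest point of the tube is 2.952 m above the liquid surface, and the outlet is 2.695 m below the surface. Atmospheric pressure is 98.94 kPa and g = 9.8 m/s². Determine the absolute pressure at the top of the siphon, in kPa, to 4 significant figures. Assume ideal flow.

P_top = 58.47 kPa

Bernoulli surface→outlet gives ½v² = g·h_out, so v = √(2·9.8·2.695) = 7.268 m/s.
The bore is uniform, so the speed at the crest is the same v. Bernoulli surface→crest: P_atm = P_top + ½ρv² + ρg·h_top.
P_top = 98940 − ½·731.3·7.268² − 731.3·9.8·2.952 = 58470 Pa.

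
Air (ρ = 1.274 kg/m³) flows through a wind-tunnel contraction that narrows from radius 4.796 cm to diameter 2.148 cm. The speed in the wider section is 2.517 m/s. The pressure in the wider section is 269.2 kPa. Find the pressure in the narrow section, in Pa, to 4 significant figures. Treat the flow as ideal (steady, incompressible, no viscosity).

P₂ ≈ 267600 Pa

Mass conservation (A₁v₁ = A₂v₂) gives v₂ = 2.517 × 72.26/3.624 = 50.19 m/s.
Bernoulli (h₁ = h₂): P₁ − P₂ = ½ρ(v₂² − v₁²).
P₂ = P₁ − ½ρ(v₂² − v₁²) = 269200 − ½·1.274·(50.19² − 2.517²) = 269200 − 1601 = 267600 Pa.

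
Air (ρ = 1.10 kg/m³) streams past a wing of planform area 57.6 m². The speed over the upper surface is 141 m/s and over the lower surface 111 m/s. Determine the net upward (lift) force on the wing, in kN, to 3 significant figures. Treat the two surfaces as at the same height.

With equal heights on the two surfaces, Bernoulli gives P_lower − P_upper = ½ρ(v_upper² − v_lower²).
ΔP = ½·1.10·(141² − 111²) = 4160 Pa.
Lift = ΔP · A = 4160 × 57.6 = 240000 N.

F = 240 kN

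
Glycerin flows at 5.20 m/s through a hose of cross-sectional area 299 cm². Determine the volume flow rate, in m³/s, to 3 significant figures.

Q = 0.155 m³/s

Q = A·v = 0.0299 m² × 5.20 m/s = 0.155 m³/s.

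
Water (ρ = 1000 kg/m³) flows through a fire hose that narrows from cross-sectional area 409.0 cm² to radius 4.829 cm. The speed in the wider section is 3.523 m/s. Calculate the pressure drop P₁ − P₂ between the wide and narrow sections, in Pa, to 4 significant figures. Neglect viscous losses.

The volume flow rate is constant, so v₂ = (A₁/A₂)v₁ = (409.0/73.26)·3.523 = 19.67 m/s.
Bernoulli (h₁ = h₂): P₁ − P₂ = ½ρ(v₂² − v₁²).
P₁ − P₂ = ½·1000·(19.67² − 3.523²) = ½·1000·374.4 = 187200 Pa.

ΔP ≈ 187200 Pa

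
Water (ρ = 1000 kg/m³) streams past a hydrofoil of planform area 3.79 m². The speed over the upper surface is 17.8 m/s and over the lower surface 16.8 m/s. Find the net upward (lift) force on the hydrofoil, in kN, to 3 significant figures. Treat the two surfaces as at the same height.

From P + ½ρv² = const at equal height, P_low − P_up = ½ρ(v_up² − v_low²).
ΔP = ½·1000·(17.8² − 16.8²) = 17300 Pa.
Lift = ΔP · A = 17300 × 3.79 = 65600 N.

F = 65.6 kN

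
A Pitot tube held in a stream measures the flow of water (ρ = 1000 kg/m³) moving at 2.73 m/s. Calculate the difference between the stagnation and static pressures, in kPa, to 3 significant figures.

At the stagnation point the flow is brought to rest, so Bernoulli gives P_stag − P_static = ½ρv².
ΔP = ½·1000·2.73² = 3730 Pa.

ΔP ≈ 3.73 kPa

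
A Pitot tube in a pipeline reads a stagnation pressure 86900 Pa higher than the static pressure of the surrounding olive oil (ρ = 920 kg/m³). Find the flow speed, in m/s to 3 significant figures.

The dynamic pressure equals the rise in static pressure at the stagnation point: ΔP = ½ρv².
v = √(2ΔP/ρ) = √(2·86900/920) = 13.7 m/s.

13.7 m/s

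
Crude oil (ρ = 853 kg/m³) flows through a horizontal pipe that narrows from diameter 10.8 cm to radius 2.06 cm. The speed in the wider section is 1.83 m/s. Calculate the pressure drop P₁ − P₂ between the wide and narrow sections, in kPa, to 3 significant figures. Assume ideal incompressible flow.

The volume flow rate is constant, so v₂ = (A₁/A₂)v₁ = (91.6/13.3)·1.83 = 12.6 m/s.
The pipe is horizontal, so Bernoulli reduces to P₁ + ½ρv₁² = P₂ + ½ρv₂².
P₁ − P₂ = ½·853·(12.6² − 1.83²) = ½·853·155 = 66000 Pa.

ΔP ≈ 66.0 kPa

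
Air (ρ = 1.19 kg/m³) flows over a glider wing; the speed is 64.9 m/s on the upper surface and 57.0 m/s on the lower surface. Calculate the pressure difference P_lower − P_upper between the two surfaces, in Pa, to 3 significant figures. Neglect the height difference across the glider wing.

Bernoulli (same height): P_lower − P_upper = ½ρ(v_upper² − v_lower²).
ΔP = ½·1.19·(64.9² − 57.0²) = 573 Pa.

ΔP = 573 Pa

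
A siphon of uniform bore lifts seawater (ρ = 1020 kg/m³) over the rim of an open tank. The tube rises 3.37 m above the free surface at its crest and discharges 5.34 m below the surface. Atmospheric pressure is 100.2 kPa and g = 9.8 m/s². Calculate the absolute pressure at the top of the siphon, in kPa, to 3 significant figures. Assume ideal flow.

P_top ≈ 13.1 kPa

The outlet speed comes from Torricelli: v = √(2g·5.34) = 10.2 m/s.
Continuity keeps v the same throughout the tube; from surface to crest, P_atm + 0 = P_top + ½ρv² + ρg·h_top.
P_top = 100200 − ½·1020·10.2² − 1020·9.8·3.37 = 13100 Pa.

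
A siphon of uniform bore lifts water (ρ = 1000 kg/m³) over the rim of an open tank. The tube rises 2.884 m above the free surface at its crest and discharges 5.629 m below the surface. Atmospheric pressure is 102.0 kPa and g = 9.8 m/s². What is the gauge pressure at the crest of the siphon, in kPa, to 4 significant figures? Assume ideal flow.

Bernoulli surface→outlet gives ½v² = g·h_out, so v = √(2·9.8·5.629) = 10.50 m/s.
The bore is uniform, so the speed at the crest is the same v. Bernoulli surface→crest: P_atm = P_top + ½ρv² + ρg·h_top.
P_top = 102000 − ½·1000·10.50² − 1000·9.8·2.884 = 18570 Pa. So P_gauge = P_top − P_atm = -83430 Pa.

P_gauge ≈ -83.43 kPa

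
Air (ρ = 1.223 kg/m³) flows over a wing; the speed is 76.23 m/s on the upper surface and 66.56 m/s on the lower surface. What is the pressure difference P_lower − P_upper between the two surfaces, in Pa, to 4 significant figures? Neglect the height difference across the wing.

844.3 Pa

With negligible Δh, P + ½ρv² is constant, so P_low − P_up = ½ρ(v_up² − v_low²).
ΔP = ½·1.223·(76.23² − 66.56²) = 844.3 Pa.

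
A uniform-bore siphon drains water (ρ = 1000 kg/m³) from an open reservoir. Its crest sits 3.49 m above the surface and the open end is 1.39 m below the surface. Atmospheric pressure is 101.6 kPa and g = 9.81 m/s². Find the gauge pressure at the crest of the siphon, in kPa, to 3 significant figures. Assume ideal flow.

From the surface to the outlet (both open to atmosphere, surface at rest): v = √(2g·h_out) = √(2·9.81·1.39) = 5.22 m/s.
Continuity keeps v the same throughout the tube; from surface to crest, P_atm + 0 = P_top + ½ρv² + ρg·h_top.
P_top = 101600 − ½·1000·5.22² − 1000·9.81·3.49 = 53700 Pa. So P_gauge = P_top − P_atm = -47900 Pa.

-47.9 kPa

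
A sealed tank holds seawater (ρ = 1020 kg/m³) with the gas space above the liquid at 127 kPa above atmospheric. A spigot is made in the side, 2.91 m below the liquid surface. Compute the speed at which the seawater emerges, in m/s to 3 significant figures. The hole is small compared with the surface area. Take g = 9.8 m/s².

Take point 1 at the surface (v₁ ≈ 0) and point 2 at the hole (at atmospheric pressure). Bernoulli: P₁ + ρg h = P_atm + ½ρv₂².
With P₁ − P_atm = 127000 Pa, v₂ = √(2gh + 2ΔP/ρ) = √(2·9.8·2.91 + 2·127000/1020) = 17.5 m/s.

v ≈ 17.5 m/s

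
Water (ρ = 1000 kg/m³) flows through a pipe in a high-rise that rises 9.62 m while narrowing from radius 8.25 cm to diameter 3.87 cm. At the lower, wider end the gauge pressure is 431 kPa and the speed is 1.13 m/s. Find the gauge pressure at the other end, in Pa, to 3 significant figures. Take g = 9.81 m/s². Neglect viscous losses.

126000 Pa

The volume flow rate is constant, so v₂ = (A₁/A₂)v₁ = (214/11.8)·1.13 = 20.5 m/s.
Applying Bernoulli between the two ends and solving for P₂: P₂ = P₁ + ½ρ(v₁² − v₂²) − ρgΔh.
P₂ = 431000 + ½·1000·(1.13² − 20.5²) − 1000·9.81·(+9.62) = 431000 + (-210000) − (94400) = 126000 Pa.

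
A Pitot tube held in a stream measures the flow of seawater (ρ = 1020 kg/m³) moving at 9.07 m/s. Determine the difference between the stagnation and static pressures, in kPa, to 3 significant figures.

ΔP ≈ 42.0 kPa

The dynamic pressure equals the rise in static pressure at the stagnation point: ΔP = ½ρv².
ΔP = ½·1020·9.07² = 42000 Pa.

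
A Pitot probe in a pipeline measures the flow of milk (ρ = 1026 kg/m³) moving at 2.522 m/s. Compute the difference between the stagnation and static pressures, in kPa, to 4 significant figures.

ΔP ≈ 3.263 kPa

The dynamic pressure equals the rise in static pressure at the stagnation point: ΔP = ½ρv².
ΔP = ½·1026·2.522² = 3263 Pa.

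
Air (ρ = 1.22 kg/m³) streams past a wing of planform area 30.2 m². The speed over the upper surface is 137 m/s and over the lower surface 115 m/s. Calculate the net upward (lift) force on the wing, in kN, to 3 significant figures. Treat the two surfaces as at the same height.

From P + ½ρv² = const at equal height, P_low − P_up = ½ρ(v_up² − v_low²).
ΔP = ½·1.22·(137² − 115²) = 3380 Pa.
Lift = ΔP · A = 3380 × 30.2 = 102000 N.

102 kN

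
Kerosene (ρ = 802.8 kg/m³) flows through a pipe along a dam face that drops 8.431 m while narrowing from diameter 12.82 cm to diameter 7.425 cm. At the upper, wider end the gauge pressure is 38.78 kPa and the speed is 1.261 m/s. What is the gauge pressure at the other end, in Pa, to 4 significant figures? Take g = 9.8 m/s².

Continuity gives A₁v₁ = A₂v₂, so v₂ = (129.1 cm²)/(43.30 cm²) × 1.261 m/s = 3.759 m/s.
Applying Bernoulli between the two ends and solving for P₂: P₂ = P₁ + ½ρ(v₁² − v₂²) − ρgΔh.
P₂ = 38780 + ½·802.8·(1.261² − 3.759²) − 802.8·9.8·(−8.431) = 38780 + (-5034) − (-66330) = 100100 Pa.

100100 Pa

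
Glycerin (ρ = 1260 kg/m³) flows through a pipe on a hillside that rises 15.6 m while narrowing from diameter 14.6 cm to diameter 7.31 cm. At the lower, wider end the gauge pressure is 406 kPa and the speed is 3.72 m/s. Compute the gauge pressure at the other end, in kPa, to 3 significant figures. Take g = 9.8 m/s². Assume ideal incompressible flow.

The volume flow rate is constant, so v₂ = (A₁/A₂)v₁ = (167/42.0)·3.72 = 14.8 m/s.
Applying Bernoulli between the two ends and solving for P₂: P₂ = P₁ + ½ρ(v₁² − v₂²) − ρgΔh.
P₂ = 406000 + ½·1260·(3.72² − 14.8²) − 1260·9.8·(+15.6) = 406000 + (-130000) − (193000) = 83400 Pa.

83.4 kPa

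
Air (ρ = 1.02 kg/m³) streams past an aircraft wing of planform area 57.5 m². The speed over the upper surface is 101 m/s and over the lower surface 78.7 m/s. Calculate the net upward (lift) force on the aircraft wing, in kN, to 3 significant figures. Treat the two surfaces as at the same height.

F = 118 kN

With equal heights on the two surfaces, Bernoulli gives P_lower − P_upper = ½ρ(v_upper² − v_lower²).
ΔP = ½·1.02·(101² − 78.7²) = 2040 Pa.
Lift = ΔP · A = 2040 × 57.5 = 118000 N.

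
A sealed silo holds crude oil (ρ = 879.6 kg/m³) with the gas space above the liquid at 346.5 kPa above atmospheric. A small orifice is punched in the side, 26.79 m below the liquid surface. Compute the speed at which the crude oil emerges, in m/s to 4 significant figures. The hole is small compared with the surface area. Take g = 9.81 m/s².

v ≈ 36.24 m/s

Take point 1 at the surface (v₁ ≈ 0) and point 2 at the hole (at atmospheric pressure). Bernoulli: P₁ + ρg h = P_atm + ½ρv₂².
With P₁ − P_atm = 346500 Pa, v₂ = √(2gh + 2ΔP/ρ) = √(2·9.81·26.79 + 2·346500/879.6) = 36.24 m/s.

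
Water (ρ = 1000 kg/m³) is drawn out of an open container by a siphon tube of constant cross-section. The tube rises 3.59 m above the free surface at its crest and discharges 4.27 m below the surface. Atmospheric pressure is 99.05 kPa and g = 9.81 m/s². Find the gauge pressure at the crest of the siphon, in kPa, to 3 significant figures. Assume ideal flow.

P_gauge ≈ -77.1 kPa

The outlet speed comes from Torricelli: v = √(2g·4.27) = 9.15 m/s.
Continuity keeps v the same throughout the tube; from surface to crest, P_atm + 0 = P_top + ½ρv² + ρg·h_top.
P_top = 99050 − ½·1000·9.15² − 1000·9.81·3.59 = 21900 Pa. So P_gauge = P_top − P_atm = -77100 Pa.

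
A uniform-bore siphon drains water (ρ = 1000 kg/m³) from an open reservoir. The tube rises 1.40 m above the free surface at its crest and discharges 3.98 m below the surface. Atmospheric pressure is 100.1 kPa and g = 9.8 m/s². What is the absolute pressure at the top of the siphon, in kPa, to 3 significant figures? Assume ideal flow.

47.4 kPa

From the surface to the outlet (both open to atmosphere, surface at rest): v = √(2g·h_out) = √(2·9.8·3.98) = 8.83 m/s.
The bore is uniform, so the speed at the crest is the same v. Bernoulli surface→crest: P_atm = P_top + ½ρv² + ρg·h_top.
P_top = 100100 − ½·1000·8.83² − 1000·9.8·1.40 = 47400 Pa.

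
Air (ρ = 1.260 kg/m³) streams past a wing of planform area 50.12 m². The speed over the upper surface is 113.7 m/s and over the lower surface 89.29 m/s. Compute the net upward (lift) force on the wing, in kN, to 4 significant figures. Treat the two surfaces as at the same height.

From P + ½ρv² = const at equal height, P_low − P_up = ½ρ(v_up² − v_low²).
ΔP = ½·1.260·(113.7² − 89.29²) = 3122 Pa.
Lift = ΔP · A = 3122 × 50.12 = 156500 N.

F ≈ 156.5 kN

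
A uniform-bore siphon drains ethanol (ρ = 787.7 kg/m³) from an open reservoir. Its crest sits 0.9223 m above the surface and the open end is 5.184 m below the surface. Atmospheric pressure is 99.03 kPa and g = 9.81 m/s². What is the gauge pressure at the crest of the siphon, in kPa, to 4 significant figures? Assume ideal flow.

-47.19 kPa

The outlet speed comes from Torricelli: v = √(2g·5.184) = 10.09 m/s.
Continuity keeps v the same throughout the tube; from surface to crest, P_atm + 0 = P_top + ½ρv² + ρg·h_top.
P_top = 99030 − ½·787.7·10.09² − 787.7·9.81·0.9223 = 51840 Pa. So P_gauge = P_top − P_atm = -47190 Pa.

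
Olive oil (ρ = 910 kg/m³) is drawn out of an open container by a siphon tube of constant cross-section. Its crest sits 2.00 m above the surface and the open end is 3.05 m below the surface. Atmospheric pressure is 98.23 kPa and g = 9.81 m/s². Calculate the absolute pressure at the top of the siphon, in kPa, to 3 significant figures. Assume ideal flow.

53.1 kPa

Bernoulli surface→outlet gives ½v² = g·h_out, so v = √(2·9.81·3.05) = 7.74 m/s.
With constant cross-section the crest speed equals v; applying Bernoulli from the surface up to the crest, P_top = P_atm − ½ρv² − ρg·h_top.
P_top = 98230 − ½·910·7.74² − 910·9.81·2.00 = 53100 Pa.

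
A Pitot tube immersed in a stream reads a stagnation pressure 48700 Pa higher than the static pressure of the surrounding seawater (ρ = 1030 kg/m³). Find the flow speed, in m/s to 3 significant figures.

v ≈ 9.72 m/s

The dynamic pressure equals the rise in static pressure at the stagnation point: ΔP = ½ρv².
v = √(2ΔP/ρ) = √(2·48700/1030) = 9.72 m/s.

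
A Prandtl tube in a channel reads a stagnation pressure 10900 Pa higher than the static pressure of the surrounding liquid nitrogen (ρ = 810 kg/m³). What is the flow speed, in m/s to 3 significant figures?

The dynamic pressure equals the rise in static pressure at the stagnation point: ΔP = ½ρv².
v = √(2ΔP/ρ) = √(2·10900/810) = 5.19 m/s.

v ≈ 5.19 m/s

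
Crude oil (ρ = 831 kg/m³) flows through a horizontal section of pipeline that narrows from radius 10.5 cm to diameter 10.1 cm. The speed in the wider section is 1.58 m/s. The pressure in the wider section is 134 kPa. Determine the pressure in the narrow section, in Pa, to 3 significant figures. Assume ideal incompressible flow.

P₂ = 116000 Pa

Mass conservation (A₁v₁ = A₂v₂) gives v₂ = 1.58 × 346/80.1 = 6.83 m/s.
With no height change, Bernoulli's equation is P₁ + ½ρv₁² = P₂ + ½ρv₂².
P₂ = P₁ − ½ρ(v₂² − v₁²) = 134000 − ½·831·(6.83² − 1.58²) = 134000 − 18300 = 116000 Pa.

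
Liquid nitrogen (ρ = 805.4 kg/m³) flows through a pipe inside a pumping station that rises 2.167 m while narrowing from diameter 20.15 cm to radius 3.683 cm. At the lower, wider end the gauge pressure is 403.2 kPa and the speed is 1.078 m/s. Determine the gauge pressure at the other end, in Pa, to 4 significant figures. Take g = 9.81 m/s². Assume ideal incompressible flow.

The volume flow rate is constant, so v₂ = (A₁/A₂)v₁ = (318.9/42.61)·1.078 = 8.067 m/s.
Energy conservation along the streamline gives P₂ = P₁ − ½ρ(v₂² − v₁²) − ρg(h₂ − h₁).
P₂ = 403200 + ½·805.4·(1.078² − 8.067²) − 805.4·9.81·(+2.167) = 403200 + (-25740) − (17120) = 360300 Pa.

P₂ = 360300 Pa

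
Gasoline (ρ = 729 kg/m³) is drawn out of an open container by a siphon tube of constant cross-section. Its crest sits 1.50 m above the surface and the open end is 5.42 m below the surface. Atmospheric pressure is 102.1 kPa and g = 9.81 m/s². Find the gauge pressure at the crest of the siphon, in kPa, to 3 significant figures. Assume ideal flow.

P_gauge ≈ -49.5 kPa

From the surface to the outlet (both open to atmosphere, surface at rest): v = √(2g·h_out) = √(2·9.81·5.42) = 10.3 m/s.
The bore is uniform, so the speed at the crest is the same v. Bernoulli surface→crest: P_atm = P_top + ½ρv² + ρg·h_top.
P_top = 102100 − ½·729·10.3² − 729·9.81·1.50 = 52600 Pa. So P_gauge = P_top − P_atm = -49500 Pa.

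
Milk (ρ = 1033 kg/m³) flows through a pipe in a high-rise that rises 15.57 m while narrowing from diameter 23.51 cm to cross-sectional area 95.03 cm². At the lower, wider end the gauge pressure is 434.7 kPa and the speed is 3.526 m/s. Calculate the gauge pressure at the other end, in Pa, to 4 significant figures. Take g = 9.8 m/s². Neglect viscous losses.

P₂ ≈ 149500 Pa

By continuity, v₂ = v₁·A₁/A₂ = 3.526·(434.1/95.03) = 16.11 m/s.
Energy conservation along the streamline gives P₂ = P₁ − ½ρ(v₂² − v₁²) − ρg(h₂ − h₁).
P₂ = 434700 + ½·1033·(3.526² − 16.11²) − 1033·9.8·(+15.57) = 434700 + (-127600) − (157600) = 149500 Pa.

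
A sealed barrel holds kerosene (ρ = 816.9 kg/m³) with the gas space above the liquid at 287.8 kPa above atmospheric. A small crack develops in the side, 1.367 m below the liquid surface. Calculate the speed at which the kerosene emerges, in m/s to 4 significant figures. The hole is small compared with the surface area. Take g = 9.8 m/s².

v ≈ 27.04 m/s

Take point 1 at the surface (v₁ ≈ 0) and point 2 at the hole (at atmospheric pressure). Bernoulli: P₁ + ρg h = P_atm + ½ρv₂².
With P₁ − P_atm = 287800 Pa, v₂ = √(2gh + 2ΔP/ρ) = √(2·9.8·1.367 + 2·287800/816.9) = 27.04 m/s.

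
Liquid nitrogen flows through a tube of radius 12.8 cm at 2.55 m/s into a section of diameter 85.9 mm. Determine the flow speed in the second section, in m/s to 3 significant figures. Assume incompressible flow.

The volume flow rate is constant, so v₂ = (A₁/A₂)v₁ = (515/58.0)·2.55 = 22.6 m/s.

v₂ ≈ 22.6 m/s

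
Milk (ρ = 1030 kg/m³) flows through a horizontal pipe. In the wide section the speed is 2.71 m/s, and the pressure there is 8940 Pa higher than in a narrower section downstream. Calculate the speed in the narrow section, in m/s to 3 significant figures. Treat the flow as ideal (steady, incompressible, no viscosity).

v₂ ≈ 4.97 m/s

Horizontal Bernoulli: P₁ + ½ρv₁² = P₂ + ½ρv₂², so v₂² = v₁² + 2(P₁ − P₂)/ρ.
v₂ = √(2.71² + 2·8940/1030) = √(7.34 + 17.4) = 4.97 m/s.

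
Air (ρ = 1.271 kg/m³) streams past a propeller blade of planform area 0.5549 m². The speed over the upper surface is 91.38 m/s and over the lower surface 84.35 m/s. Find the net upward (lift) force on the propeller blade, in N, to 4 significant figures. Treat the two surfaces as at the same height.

F ≈ 435.6 N

The faster flow above has the lower pressure; Bernoulli (same height) gives ΔP = ½ρ(v_up² − v_low²).
ΔP = ½·1.271·(91.38² − 84.35²) = 785.1 Pa.
Lift = ΔP · A = 785.1 × 0.5549 = 435.6 N.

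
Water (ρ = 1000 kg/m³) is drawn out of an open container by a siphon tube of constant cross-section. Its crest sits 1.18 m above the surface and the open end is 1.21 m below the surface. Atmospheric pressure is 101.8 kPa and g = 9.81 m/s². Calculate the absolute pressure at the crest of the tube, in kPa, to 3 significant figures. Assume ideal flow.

P_top ≈ 78.4 kPa

The outlet speed comes from Torricelli: v = √(2g·1.21) = 4.87 m/s.
The bore is uniform, so the speed at the crest is the same v. Bernoulli surface→crest: P_atm = P_top + ½ρv² + ρg·h_top.
P_top = 101800 − ½·1000·4.87² − 1000·9.81·1.18 = 78400 Pa.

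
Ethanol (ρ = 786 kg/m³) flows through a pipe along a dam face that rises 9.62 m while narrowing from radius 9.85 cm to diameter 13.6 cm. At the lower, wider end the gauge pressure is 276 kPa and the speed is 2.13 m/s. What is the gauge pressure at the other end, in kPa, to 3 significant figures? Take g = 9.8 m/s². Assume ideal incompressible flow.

196 kPa

Continuity gives A₁v₁ = A₂v₂, so v₂ = (305 cm²)/(145 cm²) × 2.13 m/s = 4.47 m/s.
Applying Bernoulli between the two ends and solving for P₂: P₂ = P₁ + ½ρ(v₁² − v₂²) − ρgΔh.
P₂ = 276000 + ½·786·(2.13² − 4.47²) − 786·9.8·(+9.62) = 276000 + (-6070) − (74100) = 196000 Pa.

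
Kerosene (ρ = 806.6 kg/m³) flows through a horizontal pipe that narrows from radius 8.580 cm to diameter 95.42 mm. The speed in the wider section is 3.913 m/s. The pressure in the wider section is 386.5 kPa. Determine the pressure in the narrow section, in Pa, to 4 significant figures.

P₂ ≈ 328100 Pa

Mass conservation (A₁v₁ = A₂v₂) gives v₂ = 3.913 × 231.3/71.51 = 12.66 m/s.
With no height change, Bernoulli's equation is P₁ + ½ρv₁² = P₂ + ½ρv₂².
P₂ = P₁ − ½ρ(v₂² − v₁²) = 386500 − ½·806.6·(12.66² − 3.913²) = 386500 − 58410 = 328100 Pa.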